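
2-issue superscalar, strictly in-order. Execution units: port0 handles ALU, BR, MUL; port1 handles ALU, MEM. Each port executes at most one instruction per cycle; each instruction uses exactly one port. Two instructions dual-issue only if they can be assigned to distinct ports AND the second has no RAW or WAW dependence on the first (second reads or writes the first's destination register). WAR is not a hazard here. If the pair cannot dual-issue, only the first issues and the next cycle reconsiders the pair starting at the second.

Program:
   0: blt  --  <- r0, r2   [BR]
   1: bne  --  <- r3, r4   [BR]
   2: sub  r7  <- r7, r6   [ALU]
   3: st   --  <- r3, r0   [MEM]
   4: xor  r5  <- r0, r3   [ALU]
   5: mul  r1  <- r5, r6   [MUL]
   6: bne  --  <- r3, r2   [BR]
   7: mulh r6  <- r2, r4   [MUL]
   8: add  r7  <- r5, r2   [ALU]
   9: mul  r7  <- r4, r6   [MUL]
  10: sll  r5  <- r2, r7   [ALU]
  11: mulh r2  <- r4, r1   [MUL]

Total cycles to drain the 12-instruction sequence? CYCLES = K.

[0] i0  blt  -- no-port BR/BR
[1] i1,i2  bne;sub  -- dual
[2] i3,i4  st;xor  -- dual
[3] i5  mul  -- no-port MUL/BR
[4] i6  bne  -- no-port BR/MUL
[5] i7,i8  mulh;add  -- dual
[6] i9  mul  -- RAW r7
[7] i10,i11  sll;mulh  -- dual

CYCLES = 8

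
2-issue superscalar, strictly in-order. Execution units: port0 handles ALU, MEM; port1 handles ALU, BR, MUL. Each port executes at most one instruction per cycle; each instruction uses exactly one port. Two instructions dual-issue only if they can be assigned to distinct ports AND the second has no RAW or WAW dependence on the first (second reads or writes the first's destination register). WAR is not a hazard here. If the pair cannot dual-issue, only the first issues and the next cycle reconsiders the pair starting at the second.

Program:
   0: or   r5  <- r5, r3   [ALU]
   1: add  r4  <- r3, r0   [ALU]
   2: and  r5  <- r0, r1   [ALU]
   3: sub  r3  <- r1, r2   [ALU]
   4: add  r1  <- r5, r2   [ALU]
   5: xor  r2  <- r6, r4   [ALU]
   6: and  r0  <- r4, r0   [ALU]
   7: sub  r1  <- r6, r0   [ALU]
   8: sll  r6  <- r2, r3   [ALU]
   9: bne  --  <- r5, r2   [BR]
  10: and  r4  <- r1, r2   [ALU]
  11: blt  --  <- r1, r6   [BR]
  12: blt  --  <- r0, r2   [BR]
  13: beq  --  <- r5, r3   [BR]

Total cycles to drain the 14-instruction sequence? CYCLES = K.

#0 head=0: or.ALU add.ALU i0&i1 dual
#1 head=2: and.ALU sub.ALU i2&i3 dual
#2 head=4: add.ALU xor.ALU i4&i5 dual
#3 head=6: and.ALU i6 RAW r0
#4 head=7: sub.ALU sll.ALU i7&i8 dual
#5 head=9: bne.BR and.ALU i9&i10 dual
#6 head=11: blt.BR i11 no-port BR/BR
#7 head=12: blt.BR i12 no-port BR/BR
#8 head=13: beq.BR i13 tail

CYCLES = 9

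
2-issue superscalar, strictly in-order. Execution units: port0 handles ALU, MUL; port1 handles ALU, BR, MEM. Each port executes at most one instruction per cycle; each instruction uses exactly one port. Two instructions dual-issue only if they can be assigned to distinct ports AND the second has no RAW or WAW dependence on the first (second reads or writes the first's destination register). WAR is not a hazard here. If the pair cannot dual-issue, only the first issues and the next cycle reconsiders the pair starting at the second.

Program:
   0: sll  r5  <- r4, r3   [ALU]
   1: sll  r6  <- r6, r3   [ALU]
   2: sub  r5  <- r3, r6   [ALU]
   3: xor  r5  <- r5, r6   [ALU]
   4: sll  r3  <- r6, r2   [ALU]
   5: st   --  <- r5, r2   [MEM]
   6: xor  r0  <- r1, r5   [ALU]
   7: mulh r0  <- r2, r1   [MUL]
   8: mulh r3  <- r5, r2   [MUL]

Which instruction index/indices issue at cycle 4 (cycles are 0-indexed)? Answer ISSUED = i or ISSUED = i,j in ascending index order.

[0] i0/i1  sll.ALU+sll.ALU  -- dual
[1] i2  sub.ALU  -- RAW+WAW r5
[2] i3/i4  xor.ALU+sll.ALU  -- dual
[3] i5/i6  st.MEM+xor.ALU  -- dual
[4] i7  mulh.MUL  -- no-port MUL/MUL
[5] i8  mulh.MUL  -- tail

ISSUED = 7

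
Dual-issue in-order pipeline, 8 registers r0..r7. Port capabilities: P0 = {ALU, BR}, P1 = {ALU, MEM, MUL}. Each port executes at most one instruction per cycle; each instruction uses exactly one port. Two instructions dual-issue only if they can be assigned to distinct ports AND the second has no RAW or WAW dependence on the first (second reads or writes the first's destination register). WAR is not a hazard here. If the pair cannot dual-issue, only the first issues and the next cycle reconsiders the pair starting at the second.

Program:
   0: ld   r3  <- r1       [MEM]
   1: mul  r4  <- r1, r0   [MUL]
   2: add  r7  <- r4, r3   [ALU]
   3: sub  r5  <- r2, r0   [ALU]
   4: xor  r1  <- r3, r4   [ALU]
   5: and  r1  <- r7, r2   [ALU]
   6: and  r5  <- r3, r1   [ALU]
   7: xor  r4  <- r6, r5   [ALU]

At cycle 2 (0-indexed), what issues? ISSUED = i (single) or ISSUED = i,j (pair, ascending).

ISSUED = 2,3

0. ld.MEM @i0  | no-port MEM/MUL
1. mul.MUL @i1  | RAW r4
2. add.ALU/sub.ALU @i2&i3  | dual
3. xor.ALU @i4  | WAW r1
4. and.ALU @i5  | RAW r1
5. and.ALU @i6  | RAW r5
6. xor.ALU @i7  | tail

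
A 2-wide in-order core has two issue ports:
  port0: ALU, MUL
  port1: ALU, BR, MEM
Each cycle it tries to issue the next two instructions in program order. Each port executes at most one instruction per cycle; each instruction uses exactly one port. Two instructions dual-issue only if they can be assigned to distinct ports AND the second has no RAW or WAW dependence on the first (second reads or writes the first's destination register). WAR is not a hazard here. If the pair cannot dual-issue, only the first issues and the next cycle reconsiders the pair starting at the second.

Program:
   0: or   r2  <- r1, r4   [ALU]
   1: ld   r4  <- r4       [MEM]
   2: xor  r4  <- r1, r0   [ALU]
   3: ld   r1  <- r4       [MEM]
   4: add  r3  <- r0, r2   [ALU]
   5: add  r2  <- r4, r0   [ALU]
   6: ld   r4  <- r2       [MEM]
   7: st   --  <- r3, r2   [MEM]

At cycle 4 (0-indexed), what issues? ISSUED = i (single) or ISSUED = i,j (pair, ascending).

[0] i0&i1  or.ALU+ld.MEM  -- dual
[1] i2  xor.ALU  -- RAW r4
[2] i3&i4  ld.MEM+add.ALU  -- dual
[3] i5  add.ALU  -- RAW r2
[4] i6  ld.MEM  -- no-port MEM/MEM
[5] i7  st.MEM  -- tail

ISSUED = 6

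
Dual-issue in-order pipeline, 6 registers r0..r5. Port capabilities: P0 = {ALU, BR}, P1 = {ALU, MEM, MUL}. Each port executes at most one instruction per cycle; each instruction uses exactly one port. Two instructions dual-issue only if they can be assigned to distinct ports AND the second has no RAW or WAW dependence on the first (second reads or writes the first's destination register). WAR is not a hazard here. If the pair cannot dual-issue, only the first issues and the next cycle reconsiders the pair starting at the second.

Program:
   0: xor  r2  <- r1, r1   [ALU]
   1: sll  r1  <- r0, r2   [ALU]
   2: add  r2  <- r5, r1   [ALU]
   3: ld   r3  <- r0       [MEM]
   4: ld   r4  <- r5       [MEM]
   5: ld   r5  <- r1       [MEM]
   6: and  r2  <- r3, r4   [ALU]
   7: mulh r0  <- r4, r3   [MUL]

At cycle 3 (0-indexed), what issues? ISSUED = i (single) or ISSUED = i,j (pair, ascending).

c0: i0 xor  RAW r2
c1: i1 sll  RAW r1
c2: i2&i3 add/ld  pair
c3: i4 ld  no-port MEM/MEM
c4: i5&i6 ld/and  pair
c5: i7 mulh  tail

ISSUED = 4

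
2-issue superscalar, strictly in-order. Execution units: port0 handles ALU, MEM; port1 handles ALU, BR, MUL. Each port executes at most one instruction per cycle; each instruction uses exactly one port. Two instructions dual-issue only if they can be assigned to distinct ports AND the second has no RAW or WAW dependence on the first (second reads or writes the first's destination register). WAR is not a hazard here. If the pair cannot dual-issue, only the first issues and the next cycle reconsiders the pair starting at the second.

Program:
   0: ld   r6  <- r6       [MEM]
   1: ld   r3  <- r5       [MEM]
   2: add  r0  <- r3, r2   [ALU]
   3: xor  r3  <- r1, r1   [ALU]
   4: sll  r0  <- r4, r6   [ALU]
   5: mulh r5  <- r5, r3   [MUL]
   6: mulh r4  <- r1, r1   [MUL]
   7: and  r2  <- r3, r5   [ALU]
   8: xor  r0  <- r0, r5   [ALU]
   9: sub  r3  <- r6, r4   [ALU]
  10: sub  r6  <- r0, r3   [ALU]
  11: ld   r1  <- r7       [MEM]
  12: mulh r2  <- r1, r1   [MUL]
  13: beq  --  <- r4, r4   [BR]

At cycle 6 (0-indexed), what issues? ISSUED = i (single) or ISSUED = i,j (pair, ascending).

ISSUED = 10,11

#0 head=0: ld i0 no-port MEM/MEM
#1 head=1: ld i1 RAW r3
#2 head=2: add/xor i2/i3 dual
#3 head=4: sll/mulh i4/i5 dual
#4 head=6: mulh/and i6/i7 dual
#5 head=8: xor/sub i8/i9 dual
#6 head=10: sub/ld i10/i11 dual
#7 head=12: mulh i12 no-port MUL/BR
#8 head=13: beq i13 tail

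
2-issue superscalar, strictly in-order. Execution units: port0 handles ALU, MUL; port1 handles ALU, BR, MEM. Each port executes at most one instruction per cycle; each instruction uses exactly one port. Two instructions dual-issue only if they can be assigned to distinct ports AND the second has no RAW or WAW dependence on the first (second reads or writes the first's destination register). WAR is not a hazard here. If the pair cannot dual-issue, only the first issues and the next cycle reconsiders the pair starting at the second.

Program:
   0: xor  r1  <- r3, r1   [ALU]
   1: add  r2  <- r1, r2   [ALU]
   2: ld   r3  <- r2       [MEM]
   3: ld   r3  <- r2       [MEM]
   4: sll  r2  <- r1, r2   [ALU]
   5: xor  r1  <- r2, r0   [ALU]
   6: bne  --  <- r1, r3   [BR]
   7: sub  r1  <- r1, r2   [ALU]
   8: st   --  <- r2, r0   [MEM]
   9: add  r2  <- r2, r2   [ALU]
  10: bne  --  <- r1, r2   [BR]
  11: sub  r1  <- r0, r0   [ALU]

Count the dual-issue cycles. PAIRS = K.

PAIRS = 4

t=0 i0:xor.ALU ; RAW r1
t=1 i1:add.ALU ; RAW r2
t=2 i2:ld.MEM ; no-port MEM/MEM
t=3 i3,i4:ld.MEM/sll.ALU ; dual
t=4 i5:xor.ALU ; RAW r1
t=5 i6,i7:bne.BR/sub.ALU ; dual
t=6 i8,i9:st.MEM/add.ALU ; dual
t=7 i10,i11:bne.BR/sub.ALU ; dual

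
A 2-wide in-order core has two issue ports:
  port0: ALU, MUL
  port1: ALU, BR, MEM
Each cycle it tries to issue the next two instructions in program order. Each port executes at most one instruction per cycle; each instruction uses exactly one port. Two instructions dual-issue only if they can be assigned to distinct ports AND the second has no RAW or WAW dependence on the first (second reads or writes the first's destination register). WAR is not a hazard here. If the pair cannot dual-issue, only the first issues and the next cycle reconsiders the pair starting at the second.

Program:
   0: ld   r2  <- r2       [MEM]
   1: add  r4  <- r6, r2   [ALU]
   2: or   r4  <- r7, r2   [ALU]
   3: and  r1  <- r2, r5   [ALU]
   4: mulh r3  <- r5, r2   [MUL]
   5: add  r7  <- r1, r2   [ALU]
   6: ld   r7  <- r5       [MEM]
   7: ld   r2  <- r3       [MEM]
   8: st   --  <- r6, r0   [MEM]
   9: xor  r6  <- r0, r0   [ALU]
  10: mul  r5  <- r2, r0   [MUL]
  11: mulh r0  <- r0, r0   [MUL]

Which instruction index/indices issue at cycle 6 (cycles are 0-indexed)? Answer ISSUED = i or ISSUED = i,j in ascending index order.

ISSUED = 8,9

[0] i0  ld.MEM  -- RAW r2
[1] i1  add.ALU  -- WAW r4
[2] i2+i3  or.ALU;and.ALU  -- 2-wide
[3] i4+i5  mulh.MUL;add.ALU  -- 2-wide
[4] i6  ld.MEM  -- no-port MEM/MEM
[5] i7  ld.MEM  -- no-port MEM/MEM
[6] i8+i9  st.MEM;xor.ALU  -- 2-wide
[7] i10  mul.MUL  -- no-port MUL/MUL
[8] i11  mulh.MUL  -- tail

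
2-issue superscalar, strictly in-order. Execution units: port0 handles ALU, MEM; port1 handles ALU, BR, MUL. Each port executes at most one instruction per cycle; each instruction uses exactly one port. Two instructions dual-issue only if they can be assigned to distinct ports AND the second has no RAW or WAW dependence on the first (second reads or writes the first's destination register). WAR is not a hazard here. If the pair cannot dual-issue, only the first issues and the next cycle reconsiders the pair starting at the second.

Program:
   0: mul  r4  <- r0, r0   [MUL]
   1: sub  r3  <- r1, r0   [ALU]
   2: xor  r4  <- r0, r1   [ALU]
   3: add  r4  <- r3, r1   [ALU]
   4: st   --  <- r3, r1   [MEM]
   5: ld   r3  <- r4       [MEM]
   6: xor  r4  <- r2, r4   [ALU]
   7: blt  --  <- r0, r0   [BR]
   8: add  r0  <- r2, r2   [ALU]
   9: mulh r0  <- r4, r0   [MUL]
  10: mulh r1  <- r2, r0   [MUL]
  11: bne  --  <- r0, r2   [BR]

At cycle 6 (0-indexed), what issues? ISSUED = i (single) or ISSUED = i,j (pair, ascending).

ISSUED = 10

c0: i0+i1 mul/sub  2-wide
c1: i2 xor  WAW r4
c2: i3+i4 add/st  2-wide
c3: i5+i6 ld/xor  2-wide
c4: i7+i8 blt/add  2-wide
c5: i9 mulh  no-port MUL/MUL
c6: i10 mulh  no-port MUL/BR
c7: i11 bne  tail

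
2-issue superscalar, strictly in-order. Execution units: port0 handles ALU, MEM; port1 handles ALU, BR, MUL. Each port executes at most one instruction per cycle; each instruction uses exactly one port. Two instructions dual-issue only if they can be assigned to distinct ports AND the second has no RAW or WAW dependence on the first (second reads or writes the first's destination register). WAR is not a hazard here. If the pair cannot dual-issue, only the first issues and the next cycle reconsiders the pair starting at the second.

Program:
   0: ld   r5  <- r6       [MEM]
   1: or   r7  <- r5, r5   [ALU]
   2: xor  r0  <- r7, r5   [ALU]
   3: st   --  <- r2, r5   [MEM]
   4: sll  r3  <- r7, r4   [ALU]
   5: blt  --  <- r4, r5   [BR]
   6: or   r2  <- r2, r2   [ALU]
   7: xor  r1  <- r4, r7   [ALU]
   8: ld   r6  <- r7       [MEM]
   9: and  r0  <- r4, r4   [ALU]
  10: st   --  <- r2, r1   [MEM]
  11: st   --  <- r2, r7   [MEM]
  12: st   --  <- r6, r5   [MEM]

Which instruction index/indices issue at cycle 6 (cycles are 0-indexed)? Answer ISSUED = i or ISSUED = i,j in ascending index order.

ISSUED = 10

t=0 i0:ld.MEM ; RAW r5
t=1 i1:or.ALU ; RAW r7
t=2 i2+i3:xor.ALU st.MEM ; dual
t=3 i4+i5:sll.ALU blt.BR ; dual
t=4 i6+i7:or.ALU xor.ALU ; dual
t=5 i8+i9:ld.MEM and.ALU ; dual
t=6 i10:st.MEM ; no-port MEM/MEM
t=7 i11:st.MEM ; no-port MEM/MEM
t=8 i12:st.MEM ; tail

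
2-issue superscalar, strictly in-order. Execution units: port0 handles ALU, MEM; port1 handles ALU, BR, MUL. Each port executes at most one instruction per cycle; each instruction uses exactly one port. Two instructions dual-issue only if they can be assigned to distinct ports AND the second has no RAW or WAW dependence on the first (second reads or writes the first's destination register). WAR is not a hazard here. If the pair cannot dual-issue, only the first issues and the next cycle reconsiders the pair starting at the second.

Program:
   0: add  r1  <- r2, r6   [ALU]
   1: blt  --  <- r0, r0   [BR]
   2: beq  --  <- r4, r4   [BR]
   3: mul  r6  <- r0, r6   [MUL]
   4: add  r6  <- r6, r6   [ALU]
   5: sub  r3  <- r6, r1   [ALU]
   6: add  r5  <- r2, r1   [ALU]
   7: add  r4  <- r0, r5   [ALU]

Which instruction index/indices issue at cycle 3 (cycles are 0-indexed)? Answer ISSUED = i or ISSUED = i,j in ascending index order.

ISSUED = 4

  cy0 -> i0,i1 (add/blt) pair
  cy1 -> i2 (beq) no-port BR/MUL
  cy2 -> i3 (mul) RAW+WAW r6
  cy3 -> i4 (add) RAW r6
  cy4 -> i5,i6 (sub/add) pair
  cy5 -> i7 (add) tail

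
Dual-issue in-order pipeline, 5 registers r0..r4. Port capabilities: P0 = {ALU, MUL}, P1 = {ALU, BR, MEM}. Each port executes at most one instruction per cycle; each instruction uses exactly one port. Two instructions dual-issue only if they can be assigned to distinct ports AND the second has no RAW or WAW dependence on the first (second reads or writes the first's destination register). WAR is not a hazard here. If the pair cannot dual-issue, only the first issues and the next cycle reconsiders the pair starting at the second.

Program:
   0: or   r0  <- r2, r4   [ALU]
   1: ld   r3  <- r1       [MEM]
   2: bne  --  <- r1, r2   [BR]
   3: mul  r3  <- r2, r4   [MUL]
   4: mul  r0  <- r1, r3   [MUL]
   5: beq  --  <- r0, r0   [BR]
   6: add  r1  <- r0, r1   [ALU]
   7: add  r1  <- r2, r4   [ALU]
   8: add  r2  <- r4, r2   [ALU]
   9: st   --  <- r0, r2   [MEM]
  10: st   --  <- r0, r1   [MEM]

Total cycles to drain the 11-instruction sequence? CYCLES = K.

[0] i0,i1  or.ALU;ld.MEM  -- pair
[1] i2,i3  bne.BR;mul.MUL  -- pair
[2] i4  mul.MUL  -- RAW r0
[3] i5,i6  beq.BR;add.ALU  -- pair
[4] i7,i8  add.ALU;add.ALU  -- pair
[5] i9  st.MEM  -- no-port MEM/MEM
[6] i10  st.MEM  -- tail

CYCLES = 7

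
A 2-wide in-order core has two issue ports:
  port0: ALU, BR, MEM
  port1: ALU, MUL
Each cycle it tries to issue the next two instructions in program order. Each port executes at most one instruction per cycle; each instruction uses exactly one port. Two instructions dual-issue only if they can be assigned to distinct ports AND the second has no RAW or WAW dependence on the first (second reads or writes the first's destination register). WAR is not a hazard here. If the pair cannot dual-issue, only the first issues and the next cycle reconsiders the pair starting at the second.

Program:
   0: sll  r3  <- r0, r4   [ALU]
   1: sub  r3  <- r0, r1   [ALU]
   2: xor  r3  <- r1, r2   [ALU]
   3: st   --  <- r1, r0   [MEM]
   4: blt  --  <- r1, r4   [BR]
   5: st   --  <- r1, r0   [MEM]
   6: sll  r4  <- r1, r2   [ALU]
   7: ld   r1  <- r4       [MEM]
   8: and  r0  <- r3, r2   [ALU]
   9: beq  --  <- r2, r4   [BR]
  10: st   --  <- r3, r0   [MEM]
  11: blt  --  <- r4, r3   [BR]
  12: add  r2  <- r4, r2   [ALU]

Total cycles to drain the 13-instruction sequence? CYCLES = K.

CYCLES = 9

c0: i0 sll  WAW r3
c1: i1 sub  WAW r3
c2: i2/i3 xor/st  2-wide
c3: i4 blt  no-port BR/MEM
c4: i5/i6 st/sll  2-wide
c5: i7/i8 ld/and  2-wide
c6: i9 beq  no-port BR/MEM
c7: i10 st  no-port MEM/BR
c8: i11/i12 blt/add  2-wide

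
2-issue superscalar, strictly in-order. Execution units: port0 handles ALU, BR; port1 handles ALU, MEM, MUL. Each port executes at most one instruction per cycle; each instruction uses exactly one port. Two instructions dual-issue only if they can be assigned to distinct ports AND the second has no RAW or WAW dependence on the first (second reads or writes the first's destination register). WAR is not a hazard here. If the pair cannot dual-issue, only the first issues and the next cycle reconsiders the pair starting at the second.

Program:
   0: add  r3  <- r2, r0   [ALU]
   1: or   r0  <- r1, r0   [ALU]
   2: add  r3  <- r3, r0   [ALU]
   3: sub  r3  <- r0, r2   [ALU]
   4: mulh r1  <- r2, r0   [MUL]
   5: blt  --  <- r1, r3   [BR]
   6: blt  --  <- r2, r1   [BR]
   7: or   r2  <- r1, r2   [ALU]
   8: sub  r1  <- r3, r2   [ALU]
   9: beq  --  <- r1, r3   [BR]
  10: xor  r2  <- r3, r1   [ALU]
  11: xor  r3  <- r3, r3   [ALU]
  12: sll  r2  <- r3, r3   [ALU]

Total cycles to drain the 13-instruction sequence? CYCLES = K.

CYCLES = 9

[0] i0&i1  add or  -- 2-wide
[1] i2  add  -- WAW r3
[2] i3&i4  sub mulh  -- 2-wide
[3] i5  blt  -- no-port BR/BR
[4] i6&i7  blt or  -- 2-wide
[5] i8  sub  -- RAW r1
[6] i9&i10  beq xor  -- 2-wide
[7] i11  xor  -- RAW r3
[8] i12  sll  -- tail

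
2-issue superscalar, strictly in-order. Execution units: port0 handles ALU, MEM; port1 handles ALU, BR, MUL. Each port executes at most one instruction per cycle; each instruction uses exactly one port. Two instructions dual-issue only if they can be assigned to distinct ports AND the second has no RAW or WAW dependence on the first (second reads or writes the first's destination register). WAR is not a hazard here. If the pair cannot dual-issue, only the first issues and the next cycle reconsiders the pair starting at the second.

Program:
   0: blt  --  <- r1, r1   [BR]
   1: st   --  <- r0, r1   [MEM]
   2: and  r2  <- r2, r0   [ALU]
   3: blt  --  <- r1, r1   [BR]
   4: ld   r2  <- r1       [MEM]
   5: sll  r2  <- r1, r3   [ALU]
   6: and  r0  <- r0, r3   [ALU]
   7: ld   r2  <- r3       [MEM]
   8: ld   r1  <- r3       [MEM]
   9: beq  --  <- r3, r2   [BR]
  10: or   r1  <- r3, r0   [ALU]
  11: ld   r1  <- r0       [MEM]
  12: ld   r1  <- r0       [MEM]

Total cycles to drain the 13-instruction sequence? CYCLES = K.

c0: i0&i1 blt.BR;st.MEM  2-wide
c1: i2&i3 and.ALU;blt.BR  2-wide
c2: i4 ld.MEM  WAW r2
c3: i5&i6 sll.ALU;and.ALU  2-wide
c4: i7 ld.MEM  no-port MEM/MEM
c5: i8&i9 ld.MEM;beq.BR  2-wide
c6: i10 or.ALU  WAW r1
c7: i11 ld.MEM  no-port MEM/MEM
c8: i12 ld.MEM  tail

CYCLES = 9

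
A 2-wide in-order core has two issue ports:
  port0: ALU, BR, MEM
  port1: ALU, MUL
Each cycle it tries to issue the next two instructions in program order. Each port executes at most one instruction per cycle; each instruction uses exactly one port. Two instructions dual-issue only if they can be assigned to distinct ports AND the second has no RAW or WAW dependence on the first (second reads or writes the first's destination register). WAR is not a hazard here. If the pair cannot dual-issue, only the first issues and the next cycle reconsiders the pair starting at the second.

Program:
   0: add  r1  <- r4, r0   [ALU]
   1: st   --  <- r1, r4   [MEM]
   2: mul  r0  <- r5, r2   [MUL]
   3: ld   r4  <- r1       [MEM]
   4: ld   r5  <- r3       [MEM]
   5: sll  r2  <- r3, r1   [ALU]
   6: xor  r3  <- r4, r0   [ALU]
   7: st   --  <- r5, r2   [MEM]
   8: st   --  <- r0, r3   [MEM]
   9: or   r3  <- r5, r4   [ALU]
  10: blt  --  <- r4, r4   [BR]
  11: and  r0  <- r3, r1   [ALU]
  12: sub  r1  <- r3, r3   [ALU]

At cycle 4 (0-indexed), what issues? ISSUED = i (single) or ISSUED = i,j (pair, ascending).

  cy0 -> i0 (add) RAW r1
  cy1 -> i1,i2 (st mul) pair
  cy2 -> i3 (ld) no-port MEM/MEM
  cy3 -> i4,i5 (ld sll) pair
  cy4 -> i6,i7 (xor st) pair
  cy5 -> i8,i9 (st or) pair
  cy6 -> i10,i11 (blt and) pair
  cy7 -> i12 (sub) tail

ISSUED = 6,7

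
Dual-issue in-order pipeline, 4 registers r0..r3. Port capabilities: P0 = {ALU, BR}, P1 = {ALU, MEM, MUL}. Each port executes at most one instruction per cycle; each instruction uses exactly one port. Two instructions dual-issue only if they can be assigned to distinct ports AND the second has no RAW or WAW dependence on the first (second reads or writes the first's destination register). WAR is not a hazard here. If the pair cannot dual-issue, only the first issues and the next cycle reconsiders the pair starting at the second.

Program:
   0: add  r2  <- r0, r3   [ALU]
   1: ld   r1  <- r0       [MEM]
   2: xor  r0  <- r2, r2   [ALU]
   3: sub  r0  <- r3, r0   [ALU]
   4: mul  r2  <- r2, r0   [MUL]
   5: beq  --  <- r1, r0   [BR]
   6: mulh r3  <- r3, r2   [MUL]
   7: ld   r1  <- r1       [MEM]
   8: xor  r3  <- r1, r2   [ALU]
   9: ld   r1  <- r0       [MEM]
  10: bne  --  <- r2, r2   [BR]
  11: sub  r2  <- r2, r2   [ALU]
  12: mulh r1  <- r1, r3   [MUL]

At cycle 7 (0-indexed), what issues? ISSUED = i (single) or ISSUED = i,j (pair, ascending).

  cy0 -> i0,i1 (add/ld) pair
  cy1 -> i2 (xor) RAW+WAW r0
  cy2 -> i3 (sub) RAW r0
  cy3 -> i4,i5 (mul/beq) pair
  cy4 -> i6 (mulh) no-port MUL/MEM
  cy5 -> i7 (ld) RAW r1
  cy6 -> i8,i9 (xor/ld) pair
  cy7 -> i10,i11 (bne/sub) pair
  cy8 -> i12 (mulh) tail

ISSUED = 10,11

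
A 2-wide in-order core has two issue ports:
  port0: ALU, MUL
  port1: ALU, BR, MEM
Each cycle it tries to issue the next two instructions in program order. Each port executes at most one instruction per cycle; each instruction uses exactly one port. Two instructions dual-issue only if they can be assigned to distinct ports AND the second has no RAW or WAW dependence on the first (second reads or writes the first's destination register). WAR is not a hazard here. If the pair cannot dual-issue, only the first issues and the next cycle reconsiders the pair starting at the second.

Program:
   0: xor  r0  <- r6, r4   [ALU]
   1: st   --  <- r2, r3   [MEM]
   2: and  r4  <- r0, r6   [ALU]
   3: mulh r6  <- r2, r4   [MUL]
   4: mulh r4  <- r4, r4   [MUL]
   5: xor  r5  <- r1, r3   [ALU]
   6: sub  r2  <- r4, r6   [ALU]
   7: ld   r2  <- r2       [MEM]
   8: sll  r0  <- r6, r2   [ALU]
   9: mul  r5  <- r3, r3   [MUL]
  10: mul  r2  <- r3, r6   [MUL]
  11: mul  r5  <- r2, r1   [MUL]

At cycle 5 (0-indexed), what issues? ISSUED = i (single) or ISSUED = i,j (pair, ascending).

[0] i0,i1  xor;st  -- pair
[1] i2  and  -- RAW r4
[2] i3  mulh  -- no-port MUL/MUL
[3] i4,i5  mulh;xor  -- pair
[4] i6  sub  -- RAW+WAW r2
[5] i7  ld  -- RAW r2
[6] i8,i9  sll;mul  -- pair
[7] i10  mul  -- no-port MUL/MUL
[8] i11  mul  -- tail

ISSUED = 7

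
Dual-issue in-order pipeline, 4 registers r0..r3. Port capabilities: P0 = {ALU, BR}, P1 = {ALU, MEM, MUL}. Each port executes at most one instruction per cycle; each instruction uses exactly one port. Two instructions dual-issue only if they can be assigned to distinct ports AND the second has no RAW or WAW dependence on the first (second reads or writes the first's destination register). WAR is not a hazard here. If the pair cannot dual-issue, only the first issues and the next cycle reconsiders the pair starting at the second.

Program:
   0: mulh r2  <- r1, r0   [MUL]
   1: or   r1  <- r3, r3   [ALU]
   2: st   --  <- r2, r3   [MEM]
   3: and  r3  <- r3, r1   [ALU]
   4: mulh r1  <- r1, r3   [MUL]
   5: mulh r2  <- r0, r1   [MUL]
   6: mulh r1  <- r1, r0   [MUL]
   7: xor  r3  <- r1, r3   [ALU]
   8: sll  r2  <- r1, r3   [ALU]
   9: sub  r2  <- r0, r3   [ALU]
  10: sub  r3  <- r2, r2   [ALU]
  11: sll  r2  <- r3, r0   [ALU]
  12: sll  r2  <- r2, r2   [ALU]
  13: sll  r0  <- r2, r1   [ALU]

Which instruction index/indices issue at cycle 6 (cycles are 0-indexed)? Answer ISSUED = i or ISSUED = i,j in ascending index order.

ISSUED = 8

  cy0 -> i0&i1 (mulh/or) 2-wide
  cy1 -> i2&i3 (st/and) 2-wide
  cy2 -> i4 (mulh) no-port MUL/MUL
  cy3 -> i5 (mulh) no-port MUL/MUL
  cy4 -> i6 (mulh) RAW r1
  cy5 -> i7 (xor) RAW r3
  cy6 -> i8 (sll) WAW r2
  cy7 -> i9 (sub) RAW r2
  cy8 -> i10 (sub) RAW r3
  cy9 -> i11 (sll) RAW+WAW r2
  cy10 -> i12 (sll) RAW r2
  cy11 -> i13 (sll) tail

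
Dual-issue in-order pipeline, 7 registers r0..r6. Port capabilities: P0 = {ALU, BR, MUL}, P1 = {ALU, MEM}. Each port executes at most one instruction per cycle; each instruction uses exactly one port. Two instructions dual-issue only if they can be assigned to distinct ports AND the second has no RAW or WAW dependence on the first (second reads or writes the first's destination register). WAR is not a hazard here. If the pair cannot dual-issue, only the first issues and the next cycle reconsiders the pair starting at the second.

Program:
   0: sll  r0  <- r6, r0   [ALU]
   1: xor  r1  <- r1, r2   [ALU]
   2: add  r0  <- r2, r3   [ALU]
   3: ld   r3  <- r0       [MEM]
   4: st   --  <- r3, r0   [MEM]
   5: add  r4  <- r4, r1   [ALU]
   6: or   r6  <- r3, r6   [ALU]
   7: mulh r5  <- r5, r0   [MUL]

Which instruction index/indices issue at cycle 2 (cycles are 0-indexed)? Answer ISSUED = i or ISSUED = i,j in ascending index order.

0. sll;xor @i0&i1  | 2-wide
1. add @i2  | RAW r0
2. ld @i3  | no-port MEM/MEM
3. st;add @i4&i5  | 2-wide
4. or;mulh @i6&i7  | 2-wide

ISSUED = 3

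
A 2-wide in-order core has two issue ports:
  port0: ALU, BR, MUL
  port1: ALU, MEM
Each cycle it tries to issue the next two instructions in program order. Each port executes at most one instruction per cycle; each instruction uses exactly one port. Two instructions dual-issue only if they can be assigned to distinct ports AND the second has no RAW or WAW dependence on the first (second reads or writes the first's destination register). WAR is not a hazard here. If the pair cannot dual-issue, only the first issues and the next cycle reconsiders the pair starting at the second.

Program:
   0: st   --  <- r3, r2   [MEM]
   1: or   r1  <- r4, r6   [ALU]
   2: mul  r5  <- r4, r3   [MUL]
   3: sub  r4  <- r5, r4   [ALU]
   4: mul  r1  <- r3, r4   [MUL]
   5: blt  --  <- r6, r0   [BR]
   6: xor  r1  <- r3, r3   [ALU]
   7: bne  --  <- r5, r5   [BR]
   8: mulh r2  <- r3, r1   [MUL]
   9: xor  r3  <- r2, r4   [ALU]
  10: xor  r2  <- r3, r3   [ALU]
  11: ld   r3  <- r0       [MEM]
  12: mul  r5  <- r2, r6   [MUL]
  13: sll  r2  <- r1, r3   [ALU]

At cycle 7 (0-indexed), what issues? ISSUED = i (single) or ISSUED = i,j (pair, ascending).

c0: i0/i1 st+or  2-wide
c1: i2 mul  RAW r5
c2: i3 sub  RAW r4
c3: i4 mul  no-port MUL/BR
c4: i5/i6 blt+xor  2-wide
c5: i7 bne  no-port BR/MUL
c6: i8 mulh  RAW r2
c7: i9 xor  RAW r3
c8: i10/i11 xor+ld  2-wide
c9: i12/i13 mul+sll  2-wide

ISSUED = 9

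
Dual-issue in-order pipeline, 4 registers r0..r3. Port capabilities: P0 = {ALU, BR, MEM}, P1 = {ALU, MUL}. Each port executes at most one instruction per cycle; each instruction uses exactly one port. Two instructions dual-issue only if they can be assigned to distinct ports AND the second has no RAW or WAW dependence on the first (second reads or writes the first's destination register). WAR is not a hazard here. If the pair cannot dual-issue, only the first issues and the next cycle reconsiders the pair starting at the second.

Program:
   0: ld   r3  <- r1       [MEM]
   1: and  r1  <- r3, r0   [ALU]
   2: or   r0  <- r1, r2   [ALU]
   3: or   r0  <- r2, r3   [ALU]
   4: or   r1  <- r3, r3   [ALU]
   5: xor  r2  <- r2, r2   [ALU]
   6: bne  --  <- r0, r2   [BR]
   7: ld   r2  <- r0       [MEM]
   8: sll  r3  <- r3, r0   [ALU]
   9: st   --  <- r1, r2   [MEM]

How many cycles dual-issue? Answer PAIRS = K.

[0] i0  ld.MEM  -- RAW r3
[1] i1  and.ALU  -- RAW r1
[2] i2  or.ALU  -- WAW r0
[3] i3+i4  or.ALU/or.ALU  -- 2-wide
[4] i5  xor.ALU  -- RAW r2
[5] i6  bne.BR  -- no-port BR/MEM
[6] i7+i8  ld.MEM/sll.ALU  -- 2-wide
[7] i9  st.MEM  -- tail

PAIRS = 2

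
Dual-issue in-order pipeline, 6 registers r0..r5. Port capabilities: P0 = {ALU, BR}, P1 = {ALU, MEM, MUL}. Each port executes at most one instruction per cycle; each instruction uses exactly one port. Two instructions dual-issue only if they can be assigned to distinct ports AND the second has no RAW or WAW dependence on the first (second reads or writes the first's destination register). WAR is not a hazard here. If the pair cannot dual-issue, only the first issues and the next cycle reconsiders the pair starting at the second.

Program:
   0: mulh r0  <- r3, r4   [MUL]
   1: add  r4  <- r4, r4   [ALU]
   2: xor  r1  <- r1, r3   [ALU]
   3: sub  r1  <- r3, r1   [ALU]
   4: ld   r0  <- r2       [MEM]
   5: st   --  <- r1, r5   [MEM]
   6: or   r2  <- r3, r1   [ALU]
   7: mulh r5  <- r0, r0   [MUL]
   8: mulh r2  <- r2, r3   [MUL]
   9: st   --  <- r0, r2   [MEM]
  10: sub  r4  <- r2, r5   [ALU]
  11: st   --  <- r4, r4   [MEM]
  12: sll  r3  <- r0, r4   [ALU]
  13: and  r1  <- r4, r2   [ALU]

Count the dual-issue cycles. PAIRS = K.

PAIRS = 5

t=0 i0,i1:mulh add ; pair
t=1 i2:xor ; RAW+WAW r1
t=2 i3,i4:sub ld ; pair
t=3 i5,i6:st or ; pair
t=4 i7:mulh ; no-port MUL/MUL
t=5 i8:mulh ; no-port MUL/MEM
t=6 i9,i10:st sub ; pair
t=7 i11,i12:st sll ; pair
t=8 i13:and ; tail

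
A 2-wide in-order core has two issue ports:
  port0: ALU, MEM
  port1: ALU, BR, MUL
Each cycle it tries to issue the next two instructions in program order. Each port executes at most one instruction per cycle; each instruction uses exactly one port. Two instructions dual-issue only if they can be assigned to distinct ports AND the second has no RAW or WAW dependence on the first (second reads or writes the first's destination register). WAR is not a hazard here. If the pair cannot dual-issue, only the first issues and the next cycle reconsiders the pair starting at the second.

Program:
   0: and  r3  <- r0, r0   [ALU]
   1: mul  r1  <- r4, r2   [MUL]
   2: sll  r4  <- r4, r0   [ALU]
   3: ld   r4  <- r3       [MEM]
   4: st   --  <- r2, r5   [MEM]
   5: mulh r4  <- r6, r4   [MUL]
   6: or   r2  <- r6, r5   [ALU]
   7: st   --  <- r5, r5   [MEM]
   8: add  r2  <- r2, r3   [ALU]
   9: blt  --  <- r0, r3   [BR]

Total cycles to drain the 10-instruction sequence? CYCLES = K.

t=0 i0&i1:and.ALU+mul.MUL ; pair
t=1 i2:sll.ALU ; WAW r4
t=2 i3:ld.MEM ; no-port MEM/MEM
t=3 i4&i5:st.MEM+mulh.MUL ; pair
t=4 i6&i7:or.ALU+st.MEM ; pair
t=5 i8&i9:add.ALU+blt.BR ; pair

CYCLES = 6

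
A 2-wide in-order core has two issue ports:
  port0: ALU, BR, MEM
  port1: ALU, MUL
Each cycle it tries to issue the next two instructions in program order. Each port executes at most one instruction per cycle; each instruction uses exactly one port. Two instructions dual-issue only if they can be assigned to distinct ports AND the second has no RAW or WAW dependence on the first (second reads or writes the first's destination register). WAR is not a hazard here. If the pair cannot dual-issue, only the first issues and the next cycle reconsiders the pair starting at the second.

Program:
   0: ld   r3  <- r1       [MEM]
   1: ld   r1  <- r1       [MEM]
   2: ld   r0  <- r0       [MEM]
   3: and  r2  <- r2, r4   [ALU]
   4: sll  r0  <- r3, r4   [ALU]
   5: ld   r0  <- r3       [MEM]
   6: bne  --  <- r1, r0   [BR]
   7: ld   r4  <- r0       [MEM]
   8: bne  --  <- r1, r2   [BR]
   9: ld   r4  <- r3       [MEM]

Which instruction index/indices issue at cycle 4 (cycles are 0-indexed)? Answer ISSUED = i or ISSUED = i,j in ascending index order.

#0 head=0: ld.MEM i0 no-port MEM/MEM
#1 head=1: ld.MEM i1 no-port MEM/MEM
#2 head=2: ld.MEM+and.ALU i2&i3 dual
#3 head=4: sll.ALU i4 WAW r0
#4 head=5: ld.MEM i5 no-port MEM/BR
#5 head=6: bne.BR i6 no-port BR/MEM
#6 head=7: ld.MEM i7 no-port MEM/BR
#7 head=8: bne.BR i8 no-port BR/MEM
#8 head=9: ld.MEM i9 tail

ISSUED = 5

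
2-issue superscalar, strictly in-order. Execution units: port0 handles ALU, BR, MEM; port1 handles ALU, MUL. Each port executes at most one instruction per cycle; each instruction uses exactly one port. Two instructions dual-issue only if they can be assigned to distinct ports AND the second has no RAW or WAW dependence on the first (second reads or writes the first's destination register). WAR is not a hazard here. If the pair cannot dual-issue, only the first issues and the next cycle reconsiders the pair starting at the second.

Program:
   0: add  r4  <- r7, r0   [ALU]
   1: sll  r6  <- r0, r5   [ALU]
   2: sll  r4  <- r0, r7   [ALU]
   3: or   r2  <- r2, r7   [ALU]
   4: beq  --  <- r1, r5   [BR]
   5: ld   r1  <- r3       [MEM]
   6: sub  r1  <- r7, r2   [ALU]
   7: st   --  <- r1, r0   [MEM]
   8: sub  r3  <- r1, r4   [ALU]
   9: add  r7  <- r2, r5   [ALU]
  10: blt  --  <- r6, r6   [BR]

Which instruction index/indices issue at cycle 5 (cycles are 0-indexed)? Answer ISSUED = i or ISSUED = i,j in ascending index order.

t=0 i0&i1:add.ALU;sll.ALU ; pair
t=1 i2&i3:sll.ALU;or.ALU ; pair
t=2 i4:beq.BR ; no-port BR/MEM
t=3 i5:ld.MEM ; WAW r1
t=4 i6:sub.ALU ; RAW r1
t=5 i7&i8:st.MEM;sub.ALU ; pair
t=6 i9&i10:add.ALU;blt.BR ; pair

ISSUED = 7,8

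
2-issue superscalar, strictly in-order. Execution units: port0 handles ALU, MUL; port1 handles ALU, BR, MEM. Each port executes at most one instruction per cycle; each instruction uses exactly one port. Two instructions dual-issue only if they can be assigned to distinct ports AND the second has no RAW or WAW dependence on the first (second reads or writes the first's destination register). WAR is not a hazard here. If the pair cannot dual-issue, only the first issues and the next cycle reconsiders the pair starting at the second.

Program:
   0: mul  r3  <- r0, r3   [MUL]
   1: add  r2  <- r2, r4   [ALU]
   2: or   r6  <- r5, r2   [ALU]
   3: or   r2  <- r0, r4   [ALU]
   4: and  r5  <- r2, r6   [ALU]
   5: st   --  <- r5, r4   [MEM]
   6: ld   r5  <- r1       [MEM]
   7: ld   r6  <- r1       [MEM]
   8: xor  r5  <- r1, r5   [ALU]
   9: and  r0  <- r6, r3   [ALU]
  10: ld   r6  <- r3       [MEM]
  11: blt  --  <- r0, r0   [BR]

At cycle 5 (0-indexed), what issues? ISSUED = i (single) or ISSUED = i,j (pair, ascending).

#0 head=0: mul+add i0,i1 pair
#1 head=2: or+or i2,i3 pair
#2 head=4: and i4 RAW r5
#3 head=5: st i5 no-port MEM/MEM
#4 head=6: ld i6 no-port MEM/MEM
#5 head=7: ld+xor i7,i8 pair
#6 head=9: and+ld i9,i10 pair
#7 head=11: blt i11 tail

ISSUED = 7,8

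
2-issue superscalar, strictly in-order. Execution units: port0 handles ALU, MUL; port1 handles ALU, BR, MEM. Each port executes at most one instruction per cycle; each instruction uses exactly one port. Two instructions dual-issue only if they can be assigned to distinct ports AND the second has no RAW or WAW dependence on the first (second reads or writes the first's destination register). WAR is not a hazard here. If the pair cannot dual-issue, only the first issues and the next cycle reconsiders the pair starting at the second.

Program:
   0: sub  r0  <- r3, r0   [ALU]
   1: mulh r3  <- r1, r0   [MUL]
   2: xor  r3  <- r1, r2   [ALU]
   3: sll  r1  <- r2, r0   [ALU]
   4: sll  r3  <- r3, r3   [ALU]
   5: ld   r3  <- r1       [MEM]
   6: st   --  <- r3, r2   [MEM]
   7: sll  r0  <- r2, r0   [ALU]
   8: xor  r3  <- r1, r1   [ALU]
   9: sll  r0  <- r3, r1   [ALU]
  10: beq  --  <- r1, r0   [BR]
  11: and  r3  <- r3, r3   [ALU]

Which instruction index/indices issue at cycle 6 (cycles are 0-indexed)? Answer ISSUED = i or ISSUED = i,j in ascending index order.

ISSUED = 8

#0 head=0: sub i0 RAW r0
#1 head=1: mulh i1 WAW r3
#2 head=2: xor sll i2+i3 2-wide
#3 head=4: sll i4 WAW r3
#4 head=5: ld i5 no-port MEM/MEM
#5 head=6: st sll i6+i7 2-wide
#6 head=8: xor i8 RAW r3
#7 head=9: sll i9 RAW r0
#8 head=10: beq and i10+i11 2-wide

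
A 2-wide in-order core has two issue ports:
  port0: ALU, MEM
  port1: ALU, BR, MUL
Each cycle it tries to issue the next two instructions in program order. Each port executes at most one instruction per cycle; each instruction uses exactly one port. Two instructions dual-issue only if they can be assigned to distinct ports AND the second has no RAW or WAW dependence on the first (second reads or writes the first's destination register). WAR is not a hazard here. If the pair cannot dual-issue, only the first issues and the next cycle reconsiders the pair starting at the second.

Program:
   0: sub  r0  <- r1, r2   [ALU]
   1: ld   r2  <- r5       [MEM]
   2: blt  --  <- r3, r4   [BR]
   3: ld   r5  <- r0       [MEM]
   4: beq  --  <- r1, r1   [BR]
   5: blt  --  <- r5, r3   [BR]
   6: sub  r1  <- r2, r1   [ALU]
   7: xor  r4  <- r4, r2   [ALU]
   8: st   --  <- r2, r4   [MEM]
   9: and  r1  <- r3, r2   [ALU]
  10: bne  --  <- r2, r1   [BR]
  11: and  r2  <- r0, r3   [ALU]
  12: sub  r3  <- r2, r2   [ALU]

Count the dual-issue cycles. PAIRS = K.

PAIRS = 5

t=0 i0/i1:sub.ALU;ld.MEM ; dual
t=1 i2/i3:blt.BR;ld.MEM ; dual
t=2 i4:beq.BR ; no-port BR/BR
t=3 i5/i6:blt.BR;sub.ALU ; dual
t=4 i7:xor.ALU ; RAW r4
t=5 i8/i9:st.MEM;and.ALU ; dual
t=6 i10/i11:bne.BR;and.ALU ; dual
t=7 i12:sub.ALU ; tail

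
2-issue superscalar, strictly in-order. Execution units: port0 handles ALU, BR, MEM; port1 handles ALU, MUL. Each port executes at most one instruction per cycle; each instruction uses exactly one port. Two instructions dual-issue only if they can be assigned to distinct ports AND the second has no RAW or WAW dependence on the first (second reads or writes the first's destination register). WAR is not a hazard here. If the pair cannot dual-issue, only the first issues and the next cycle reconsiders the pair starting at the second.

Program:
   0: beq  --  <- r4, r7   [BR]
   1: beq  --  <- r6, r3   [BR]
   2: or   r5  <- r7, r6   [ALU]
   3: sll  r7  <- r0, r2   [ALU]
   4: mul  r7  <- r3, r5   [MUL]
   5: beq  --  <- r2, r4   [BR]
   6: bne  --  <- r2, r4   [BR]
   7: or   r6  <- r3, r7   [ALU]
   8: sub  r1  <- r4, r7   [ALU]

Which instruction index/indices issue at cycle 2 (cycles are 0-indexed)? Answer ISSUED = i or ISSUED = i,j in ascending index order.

c0: i0 beq  no-port BR/BR
c1: i1&i2 beq/or  pair
c2: i3 sll  WAW r7
c3: i4&i5 mul/beq  pair
c4: i6&i7 bne/or  pair
c5: i8 sub  tail

ISSUED = 3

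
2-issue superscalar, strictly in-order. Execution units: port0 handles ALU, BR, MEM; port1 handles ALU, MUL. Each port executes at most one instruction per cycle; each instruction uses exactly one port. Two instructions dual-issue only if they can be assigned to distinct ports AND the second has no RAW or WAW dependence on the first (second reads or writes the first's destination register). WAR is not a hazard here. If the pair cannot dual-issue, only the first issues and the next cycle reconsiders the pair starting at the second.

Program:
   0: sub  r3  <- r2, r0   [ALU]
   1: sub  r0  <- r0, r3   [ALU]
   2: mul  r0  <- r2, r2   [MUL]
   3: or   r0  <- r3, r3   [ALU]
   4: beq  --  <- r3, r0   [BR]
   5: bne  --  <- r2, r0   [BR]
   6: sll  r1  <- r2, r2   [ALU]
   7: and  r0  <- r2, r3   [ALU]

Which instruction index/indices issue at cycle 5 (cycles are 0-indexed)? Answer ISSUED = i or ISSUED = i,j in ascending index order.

ISSUED = 5,6

0. sub.ALU @i0  | RAW r3
1. sub.ALU @i1  | WAW r0
2. mul.MUL @i2  | WAW r0
3. or.ALU @i3  | RAW r0
4. beq.BR @i4  | no-port BR/BR
5. bne.BR;sll.ALU @i5,i6  | dual
6. and.ALU @i7  | tail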